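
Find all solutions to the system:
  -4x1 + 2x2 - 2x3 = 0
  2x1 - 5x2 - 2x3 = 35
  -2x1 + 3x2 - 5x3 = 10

x1 = 0, x2 = -5, x3 = -5

Row-reduce the augmented matrix:
R1 ← R1 / (-4).
R2 ← R2 − 2·R1.
R3 ← R3 + 2·R1.
R2 ← R2 / (-4).
R1 ← R1 + 1/2·R2.
R3 ← R3 − 2·R2.
R3 ← R3 / (-11/2).
R1 ← R1 − 7/8·R3.
R2 ← R2 − 3/4·R3.
Reading off the reduced rows gives x1 = 0, x2 = -5, x3 = -5.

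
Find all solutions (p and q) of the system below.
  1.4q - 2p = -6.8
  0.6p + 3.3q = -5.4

p = 2, q = -2

Row-reduce the augmented matrix:
R1 ← R1 / (-2).
R2 ← R2 − 3/5·R1.
R2 ← R2 / (93/25).
R1 ← R1 + 7/10·R2.
Reading off the reduced rows gives p = 2, q = -2.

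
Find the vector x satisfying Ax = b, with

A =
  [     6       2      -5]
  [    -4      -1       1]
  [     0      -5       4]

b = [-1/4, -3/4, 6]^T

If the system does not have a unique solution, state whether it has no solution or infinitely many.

Row-reduce the augmented matrix:
R1 ← R1 / (6).
R2 ← R2 + 4·R1.
R2 ← R2 / (1/3).
R1 ← R1 − 1/3·R2.
R3 ← R3 + 5·R2.
R3 ← R3 / (-31).
R1 ← R1 − 3/2·R3.
R2 ← R2 + 7·R3.
Reading off the reduced rows gives x_1 = 1/2, x_2 = -1, x_3 = 1/4.

x_1 = 1/2, x_2 = -1, x_3 = 1/4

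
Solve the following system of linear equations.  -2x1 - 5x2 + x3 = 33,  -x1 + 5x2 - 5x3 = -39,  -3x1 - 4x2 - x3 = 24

Row-reduce the augmented matrix:
R1 ← R1 / (-2).
R2 ← R2 + 1·R1.
R3 ← R3 + 3·R1.
R2 ← R2 / (15/2).
R1 ← R1 − 5/2·R2.
R3 ← R3 − 7/2·R2.
R3 ← R3 / (1/15).
R1 ← R1 − 4/3·R3.
R2 ← R2 + 11/15·R3.
Reading off the reduced rows gives x1 = -6, x2 = -3, x3 = 6.

x1 = -6, x2 = -3, x3 = 6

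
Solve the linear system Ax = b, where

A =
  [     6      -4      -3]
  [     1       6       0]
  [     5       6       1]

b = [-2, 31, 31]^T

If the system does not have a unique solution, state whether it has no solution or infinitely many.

Row-reduce the augmented matrix:
R1 ← R1 / (6).
R2 ← R2 − 1·R1.
R3 ← R3 − 5·R1.
R2 ← R2 / (20/3).
R1 ← R1 + 2/3·R2.
R3 ← R3 − 28/3·R2.
R3 ← R3 / (14/5).
R1 ← R1 + 9/20·R3.
R2 ← R2 − 3/40·R3.
Reading off the reduced rows gives x_1 = 1, x_2 = 5, x_3 = -4.

x_1 = 1, x_2 = 5, x_3 = -4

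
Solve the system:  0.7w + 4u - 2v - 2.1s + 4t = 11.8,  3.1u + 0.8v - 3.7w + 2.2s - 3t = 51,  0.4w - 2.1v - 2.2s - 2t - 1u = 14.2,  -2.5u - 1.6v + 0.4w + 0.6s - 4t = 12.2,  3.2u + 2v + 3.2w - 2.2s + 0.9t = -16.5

u = 6, v = -6, w = -6, s = 0, t = -5

Row-reduce the augmented matrix:
R1 ← R1 / (4).
R2 ← R2 − 31/10·R1.
R3 ← R3 + 1·R1.
R4 ← R4 + 5/2·R1.
R5 ← R5 − 16/5·R1.
R2 ← R2 / (47/20).
R1 ← R1 + 1/2·R2.
R3 ← R3 + 13/5·R2.
R4 ← R4 + 57/20·R2.
R5 ← R5 − 18/5·R2.
R3 ← R3 / (-38717/9400).
R1 ← R1 + 171/235·R3.
R2 ← R2 + 1697/940·R3.
R4 ← R4 + 10123/2350·R3.
R5 ← R5 − 21477/2350·R3.
R4 ← R4 / (910031/387170).
R1 ← R1 − 877/38717·R4.
R2 ← R2 − 37440/38717·R4.
R3 ← R3 + 14191/38717·R4.
R5 ← R5 + 587263/193585·R4.
R5 ← R5 / (-101682901/9100310).
R1 ← R1 − 981700/910031·R5.
R2 ← R2 − 1025800/910031·R5.
R3 ← R3 − 1599450/910031·R5.
R4 ← R4 + 307290/910031·R5.
Reading off the reduced rows gives u = 6, v = -6, w = -6, s = 0, t = -5.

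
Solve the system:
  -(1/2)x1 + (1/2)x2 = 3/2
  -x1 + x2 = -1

Row-reduce:
R1 ← R1 / (-1/2).
R2 ← R2 + 1·R1.
Row 2 reduces to 0 = -4, a contradiction. The system is inconsistent.

no solution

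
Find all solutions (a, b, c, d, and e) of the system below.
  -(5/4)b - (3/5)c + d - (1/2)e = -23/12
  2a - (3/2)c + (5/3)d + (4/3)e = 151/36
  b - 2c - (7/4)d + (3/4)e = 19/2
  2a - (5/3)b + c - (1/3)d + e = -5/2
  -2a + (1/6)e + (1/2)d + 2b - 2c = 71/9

a = -1/2, b = 1, c = -5/2, d = -1, e = 7/3

Row-reduce the augmented matrix:
Swap R1 and R2.
R1 ← R1 / (2).
R4 ← R4 − 2·R1.
R5 ← R5 + 2·R1.
R2 ← R2 / (-5/4).
R3 ← R3 − 1·R2.
R4 ← R4 + 5/3·R2.
R5 ← R5 − 2·R2.
R3 ← R3 / (-62/25).
R1 ← R1 + 3/4·R3.
R2 ← R2 − 12/25·R3.
R4 ← R4 − 33/10·R3.
R5 ← R5 + 223/50·R3.
R4 ← R4 / (-6841/1488).
R1 ← R1 − 3335/2976·R4.
R2 ← R2 + 61/62·R4.
R3 ← R3 − 95/248·R4.
R5 ← R5 − 8147/1488·R4.
R5 ← R5 / (20978/20523).
R1 ← R1 − 5169/6841·R5.
R2 ← R2 − 2030/6841·R5.
R3 ← R3 + 510/6841·R5.
R4 ← R4 + 1189/6841·R5.
Reading off the reduced rows gives a = -1/2, b = 1, c = -5/2, d = -1, e = 7/3.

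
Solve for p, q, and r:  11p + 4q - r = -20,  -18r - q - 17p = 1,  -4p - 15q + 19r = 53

Row-reduce the augmented matrix:
R1 ← R1 / (11).
R2 ← R2 + 17·R1.
R3 ← R3 + 4·R1.
R2 ← R2 / (57/11).
R1 ← R1 − 4/11·R2.
R3 ← R3 + 149/11·R2.
R3 ← R3 / (-1850/57).
R1 ← R1 − 73/57·R3.
R2 ← R2 + 215/57·R3.
Reading off the reduced rows gives p = -1, q = -2, r = 1.

p = -1, q = -2, r = 1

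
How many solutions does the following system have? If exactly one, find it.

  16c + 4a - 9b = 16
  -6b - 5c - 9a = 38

infinitely many solutions

Row-reduce:
R1 ← R1 / (4).
R2 ← R2 + 9·R1.
R2 ← R2 / (-105/4).
R1 ← R1 + 9/4·R2.
Rank is 2 with 3 unknowns, leaving c free.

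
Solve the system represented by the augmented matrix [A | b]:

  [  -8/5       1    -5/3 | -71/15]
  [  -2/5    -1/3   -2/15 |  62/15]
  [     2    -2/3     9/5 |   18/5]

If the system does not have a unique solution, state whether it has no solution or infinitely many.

no solution

Row-reduce:
R1 ← R1 / (-8/5).
R2 ← R2 + 2/5·R1.
R3 ← R3 − 2·R1.
R2 ← R2 / (-7/12).
R1 ← R1 + 5/8·R2.
R3 ← R3 − 7/12·R2.
Row 3 reduces to 0 = 3, a contradiction. The system is inconsistent.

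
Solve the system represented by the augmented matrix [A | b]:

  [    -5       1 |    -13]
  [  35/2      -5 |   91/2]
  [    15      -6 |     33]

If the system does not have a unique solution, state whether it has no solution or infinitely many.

no solution

Row-reduce:
R1 ← R1 / (-5).
R2 ← R2 − 35/2·R1.
R3 ← R3 − 15·R1.
R2 ← R2 / (-3/2).
R1 ← R1 + 1/5·R2.
R3 ← R3 + 3·R2.
Row 3 reduces to 0 = -6, a contradiction. The system is inconsistent.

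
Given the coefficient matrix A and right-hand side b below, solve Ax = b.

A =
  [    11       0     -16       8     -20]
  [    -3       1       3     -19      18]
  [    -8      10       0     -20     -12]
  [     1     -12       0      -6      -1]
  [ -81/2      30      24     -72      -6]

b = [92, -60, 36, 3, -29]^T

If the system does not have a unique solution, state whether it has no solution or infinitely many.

Row-reduce:
R1 ← R1 / (11).
R2 ← R2 + 3·R1.
R3 ← R3 + 8·R1.
R4 ← R4 − 1·R1.
R5 ← R5 + 81/2·R1.
R3 ← R3 − 10·R2.
R4 ← R4 + 12·R2.
R5 ← R5 − 30·R2.
R3 ← R3 / (2).
R1 ← R1 + 16/11·R3.
R2 ← R2 + 15/11·R3.
R4 ← R4 + 164/11·R3.
R5 ← R5 − 6·R3.
R4 ← R4 / (10334/11).
R1 ← R1 − 1240/11·R4.
R2 ← R2 − 970/11·R4.
R3 ← R3 − 77·R4.
Row 5 reduces to 0 = 1, a contradiction. The system is inconsistent.

no solution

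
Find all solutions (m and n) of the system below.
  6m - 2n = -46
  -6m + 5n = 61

m = -6, n = 5

Row-reduce the augmented matrix:
R1 ← R1 / (6).
R2 ← R2 + 6·R1.
R2 ← R2 / (3).
R1 ← R1 + 1/3·R2.
Reading off the reduced rows gives m = -6, n = 5.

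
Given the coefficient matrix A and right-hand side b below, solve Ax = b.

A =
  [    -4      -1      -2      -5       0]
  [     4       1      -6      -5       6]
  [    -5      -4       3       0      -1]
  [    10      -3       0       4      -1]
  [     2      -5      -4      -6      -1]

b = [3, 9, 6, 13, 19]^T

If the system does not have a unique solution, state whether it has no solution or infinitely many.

Row-reduce:
R1 ← R1 / (-4).
R2 ← R2 − 4·R1.
R3 ← R3 + 5·R1.
R4 ← R4 − 10·R1.
R5 ← R5 − 2·R1.
Swap R2 and R3.
R2 ← R2 / (-11/4).
R1 ← R1 − 1/4·R2.
R4 ← R4 + 11/2·R2.
R5 ← R5 + 11/2·R2.
R3 ← R3 / (-8).
R1 ← R1 − 1·R3.
R2 ← R2 + 2·R3.
R4 ← R4 + 16·R3.
R5 ← R5 + 16·R3.
R4 ← R4 / (-1).
R1 ← R1 − 25/44·R4.
R2 ← R2 − 5/22·R4.
R3 ← R3 − 5/4·R4.
R5 ← R5 + 1·R4.
Rank is 4 with 5 unknowns, leaving x_5 free.

infinitely many solutions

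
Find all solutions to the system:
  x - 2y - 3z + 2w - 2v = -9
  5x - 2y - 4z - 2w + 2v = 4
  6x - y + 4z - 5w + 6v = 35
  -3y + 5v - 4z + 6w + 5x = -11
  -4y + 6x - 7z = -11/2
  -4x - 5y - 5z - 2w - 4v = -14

no solution

Row-reduce:
R2 ← R2 − 5·R1.
R3 ← R3 − 6·R1.
R4 ← R4 − 5·R1.
R5 ← R5 − 6·R1.
R6 ← R6 + 4·R1.
R2 ← R2 / (8).
R1 ← R1 + 2·R2.
R3 ← R3 − 11·R2.
R4 ← R4 − 7·R2.
R5 ← R5 − 8·R2.
R6 ← R6 + 13·R2.
R3 ← R3 / (55/8).
R1 ← R1 + 1/4·R3.
R2 ← R2 − 11/8·R3.
R4 ← R4 − 11/8·R3.
R6 ← R6 − 7/8·R3.
R4 ← R4 / (33/5).
R1 ← R1 + 56/55·R4.
R2 ← R2 + 7/5·R4.
R3 ← R3 + 4/55·R4.
R6 ← R6 + 739/55·R4.
Swap R5 and R6.
R5 ← R5 / (1919/121).
R1 ← R1 − 206/121·R5.
R2 ← R2 − 23/11·R5.
R3 ← R3 − 32/121·R5.
R4 ← R4 − 7/11·R5.
Row 6 reduces to 0 = -1/2, a contradiction. The system is inconsistent.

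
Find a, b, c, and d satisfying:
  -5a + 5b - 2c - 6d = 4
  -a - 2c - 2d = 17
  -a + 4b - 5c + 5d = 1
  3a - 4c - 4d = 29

a = -1, b = -5, c = -6, d = -2

Row-reduce the augmented matrix:
R1 ← R1 / (-5).
R2 ← R2 + 1·R1.
R3 ← R3 + 1·R1.
R4 ← R4 − 3·R1.
R2 ← R2 / (-1).
R1 ← R1 + 1·R2.
R3 ← R3 − 3·R2.
R4 ← R4 − 3·R2.
R3 ← R3 / (-47/5).
R1 ← R1 − 2·R3.
R2 ← R2 − 8/5·R3.
R4 ← R4 + 10·R3.
R4 ← R4 / (-660/47).
R1 ← R1 − 132/47·R4.
R2 ← R2 − 68/47·R4.
R3 ← R3 + 19/47·R4.
Reading off the reduced rows gives a = -1, b = -5, c = -6, d = -2.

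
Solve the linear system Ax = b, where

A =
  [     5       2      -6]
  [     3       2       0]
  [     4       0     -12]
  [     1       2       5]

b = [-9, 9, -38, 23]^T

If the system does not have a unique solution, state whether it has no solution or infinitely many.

Row-reduce:
R1 ← R1 / (5).
R2 ← R2 − 3·R1.
R3 ← R3 − 4·R1.
R4 ← R4 − 1·R1.
R2 ← R2 / (4/5).
R1 ← R1 − 2/5·R2.
R3 ← R3 + 8/5·R2.
R4 ← R4 − 8/5·R2.
Swap R3 and R4.
R3 ← R3 / (-1).
R1 ← R1 + 3·R3.
R2 ← R2 − 9/2·R3.
Row 4 reduces to 0 = -2, a contradiction. The system is inconsistent.

no solution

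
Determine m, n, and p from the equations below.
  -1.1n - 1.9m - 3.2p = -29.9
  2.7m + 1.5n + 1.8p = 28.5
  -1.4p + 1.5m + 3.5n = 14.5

m = 5, n = 4, p = 5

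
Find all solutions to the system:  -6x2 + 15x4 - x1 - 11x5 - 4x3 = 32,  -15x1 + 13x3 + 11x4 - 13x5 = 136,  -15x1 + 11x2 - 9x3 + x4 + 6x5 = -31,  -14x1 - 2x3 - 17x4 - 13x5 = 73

infinitely many solutions

Row-reduce:
R1 ← R1 / (-1).
R2 ← R2 + 15·R1.
R3 ← R3 + 15·R1.
R4 ← R4 + 14·R1.
R2 ← R2 / (90).
R1 ← R1 − 6·R2.
R3 ← R3 − 101·R2.
R4 ← R4 − 84·R2.
R3 ← R3 / (-2783/90).
R1 ← R1 + 13/15·R3.
R2 ← R2 − 73/90·R3.
R4 ← R4 + 212/15·R3.
R4 ← R4 / (-96433/2783).
R1 ← R1 + 3301/2783·R4.
R2 ← R2 + 5438/2783·R4.
R3 ← R3 + 1454/2783·R4.
Rank is 4 with 5 unknowns, leaving x5 free.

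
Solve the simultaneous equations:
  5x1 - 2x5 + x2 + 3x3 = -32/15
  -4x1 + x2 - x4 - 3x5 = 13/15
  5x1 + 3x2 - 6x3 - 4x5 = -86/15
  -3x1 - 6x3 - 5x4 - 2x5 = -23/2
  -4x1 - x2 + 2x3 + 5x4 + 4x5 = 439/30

x1 = -2/3, x2 = -4/5, x3 = 1/3, x4 = 5/2, x5 = -1/2

Row-reduce the augmented matrix:
R1 ← R1 / (5).
R2 ← R2 + 4·R1.
R3 ← R3 − 5·R1.
R4 ← R4 + 3·R1.
R5 ← R5 + 4·R1.
R2 ← R2 / (9/5).
R1 ← R1 − 1/5·R2.
R3 ← R3 − 2·R2.
R4 ← R4 − 3/5·R2.
R5 ← R5 + 1/5·R2.
R3 ← R3 / (-35/3).
R1 ← R1 − 1/3·R3.
R2 ← R2 − 4/3·R3.
R4 ← R4 + 5·R3.
R5 ← R5 − 14/3·R3.
R4 ← R4 / (-36/7).
R1 ← R1 − 1/7·R4.
R2 ← R2 + 3/7·R4.
R3 ← R3 + 2/21·R4.
R5 ← R5 − 16/3·R4.
R5 ← R5 / (1/45).
R1 ← R1 − 7/60·R5.
R2 ← R2 + 39/20·R5.
R3 ← R3 + 19/90·R5.
R4 ← R4 − 7/12·R5.
Reading off the reduced rows gives x1 = -2/3, x2 = -4/5, x3 = 1/3, x4 = 5/2, x5 = -1/2.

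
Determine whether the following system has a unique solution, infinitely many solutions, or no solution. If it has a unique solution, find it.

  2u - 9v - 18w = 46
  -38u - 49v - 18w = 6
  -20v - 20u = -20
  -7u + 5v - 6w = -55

u = 5, v = -4, w = 0

Row-reduce the augmented matrix:
R1 ← R1 / (2).
R2 ← R2 + 38·R1.
R3 ← R3 + 20·R1.
R4 ← R4 + 7·R1.
R2 ← R2 / (-220).
R1 ← R1 + 9/2·R2.
R3 ← R3 + 110·R2.
R4 ← R4 + 53/2·R2.
Swap R3 and R4.
R3 ← R3 / (-282/11).
R1 ← R1 + 18/11·R3.
R2 ← R2 − 18/11·R3.
R4 reduces to 0 = 0, so the extra equation is consistent.
Reading off the reduced rows gives u = 5, v = -4, w = 0.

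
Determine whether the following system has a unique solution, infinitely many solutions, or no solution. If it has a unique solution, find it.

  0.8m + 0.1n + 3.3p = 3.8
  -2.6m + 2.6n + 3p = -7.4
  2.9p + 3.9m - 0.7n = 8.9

m = 1, n = -3, p = 1

Row-reduce the augmented matrix:
R1 ← R1 / (4/5).
R2 ← R2 + 13/5·R1.
R3 ← R3 − 39/10·R1.
R2 ← R2 / (117/40).
R1 ← R1 − 1/8·R2.
R3 ← R3 + 19/16·R2.
R3 ← R3 / (-99/13).
R1 ← R1 − 46/13·R3.
R2 ← R2 − 61/13·R3.
Reading off the reduced rows gives m = 1, n = -3, p = 1.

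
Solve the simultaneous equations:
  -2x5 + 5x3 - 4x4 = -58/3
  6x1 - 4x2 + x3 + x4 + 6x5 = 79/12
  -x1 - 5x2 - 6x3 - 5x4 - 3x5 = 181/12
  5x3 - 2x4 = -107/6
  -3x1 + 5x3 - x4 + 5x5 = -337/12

x1 = 5/3, x2 = -3/2, x3 = -8/3, x4 = 9/4, x5 = -3/2

Row-reduce the augmented matrix:
Swap R1 and R2.
R1 ← R1 / (6).
R3 ← R3 + 1·R1.
R5 ← R5 + 3·R1.
Swap R2 and R3.
R2 ← R2 / (-17/3).
R1 ← R1 + 2/3·R2.
R5 ← R5 + 2·R2.
R3 ← R3 / (5).
R1 ← R1 − 29/34·R3.
R2 ← R2 − 35/34·R3.
R4 ← R4 − 5·R3.
R5 ← R5 − 257/34·R3.
R4 ← R4 / (2).
R1 ← R1 − 241/170·R4.
R2 ← R2 − 57/34·R4.
R3 ← R3 + 4/5·R4.
R5 ← R5 − 1233/170·R4.
R5 ← R5 / (761/170).
R1 ← R1 − 27/170·R5.
R2 ← R2 + 31/34·R5.
R3 ← R3 − 2/5·R5.
R4 ← R4 − 1·R5.
Reading off the reduced rows gives x1 = 5/3, x2 = -3/2, x3 = -8/3, x4 = 9/4, x5 = -3/2.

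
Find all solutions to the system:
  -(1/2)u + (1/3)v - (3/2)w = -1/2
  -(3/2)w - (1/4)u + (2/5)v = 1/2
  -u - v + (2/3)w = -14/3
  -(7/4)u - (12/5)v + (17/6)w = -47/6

Row-reduce:
R1 ← R1 / (-1/2).
R2 ← R2 + 1/4·R1.
R3 ← R3 + 1·R1.
R4 ← R4 + 7/4·R1.
R2 ← R2 / (7/30).
R1 ← R1 + 2/3·R2.
R3 ← R3 + 5/3·R2.
R4 ← R4 + 107/30·R2.
R3 ← R3 / (-71/42).
R1 ← R1 − 6/7·R3.
R2 ← R2 + 45/14·R3.
R4 ← R4 + 71/21·R3.
Row 4 reduces to 0 = 2, a contradiction. The system is inconsistent.

no solution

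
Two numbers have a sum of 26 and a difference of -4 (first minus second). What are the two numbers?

Let x = first number, y = second number.
  x + y = 26
  x - y = -4
From equation 1: x = 26 − y.
Substitute into equation 2 and solve: y = 15.
Then x = 11.

first number: 11, second number: 15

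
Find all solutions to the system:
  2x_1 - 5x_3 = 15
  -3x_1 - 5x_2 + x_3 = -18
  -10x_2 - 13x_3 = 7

Row-reduce:
R1 ← R1 / (2).
R2 ← R2 + 3·R1.
R2 ← R2 / (-5).
R3 ← R3 + 10·R2.
Row 3 reduces to 0 = -2, a contradiction. The system is inconsistent.

no solution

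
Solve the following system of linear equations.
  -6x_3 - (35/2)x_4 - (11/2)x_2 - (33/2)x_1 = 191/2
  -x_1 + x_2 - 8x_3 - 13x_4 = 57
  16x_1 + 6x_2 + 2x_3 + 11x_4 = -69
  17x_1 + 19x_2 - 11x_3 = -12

no solution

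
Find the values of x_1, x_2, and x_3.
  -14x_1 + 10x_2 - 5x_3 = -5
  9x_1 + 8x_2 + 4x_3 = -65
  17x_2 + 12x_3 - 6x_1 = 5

x_1 = -5, x_2 = -5, x_3 = 5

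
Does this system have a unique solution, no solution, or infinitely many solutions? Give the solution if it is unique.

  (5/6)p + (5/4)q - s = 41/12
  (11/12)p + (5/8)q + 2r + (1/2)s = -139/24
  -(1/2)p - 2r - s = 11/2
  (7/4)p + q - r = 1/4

no solution

Row-reduce:
R1 ← R1 / (5/6).
R2 ← R2 − 11/12·R1.
R3 ← R3 + 1/2·R1.
R4 ← R4 − 7/4·R1.
R2 ← R2 / (-3/4).
R1 ← R1 − 3/2·R2.
R3 ← R3 − 3/4·R2.
R4 ← R4 + 13/8·R2.
Swap R3 and R4.
R3 ← R3 / (-16/3).
R1 ← R1 − 4·R3.
R2 ← R2 + 8/3·R3.
Row 4 reduces to 0 = -2, a contradiction. The system is inconsistent.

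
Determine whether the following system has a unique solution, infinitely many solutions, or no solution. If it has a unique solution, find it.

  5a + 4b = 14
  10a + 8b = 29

no solution

Row-reduce:
R1 ← R1 / (5).
R2 ← R2 − 10·R1.
Row 2 reduces to 0 = 1, a contradiction. The system is inconsistent.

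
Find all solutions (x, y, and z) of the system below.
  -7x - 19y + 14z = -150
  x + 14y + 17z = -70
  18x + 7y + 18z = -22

x = 4, y = 2, z = -6

Row-reduce the augmented matrix:
R1 ← R1 / (-7).
R2 ← R2 − 1·R1.
R3 ← R3 − 18·R1.
R2 ← R2 / (79/7).
R1 ← R1 − 19/7·R2.
R3 ← R3 + 293/7·R2.
R3 ← R3 / (9833/79).
R1 ← R1 + 519/79·R3.
R2 ← R2 − 133/79·R3.
Reading off the reduced rows gives x = 4, y = 2, z = -6.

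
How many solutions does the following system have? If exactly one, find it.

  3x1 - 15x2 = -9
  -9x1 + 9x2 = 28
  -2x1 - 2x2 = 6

Row-reduce:
R1 ← R1 / (3).
R2 ← R2 + 9·R1.
R3 ← R3 + 2·R1.
R2 ← R2 / (-36).
R1 ← R1 + 5·R2.
R3 ← R3 + 12·R2.
Row 3 reduces to 0 = -1/3, a contradiction. The system is inconsistent.

no solution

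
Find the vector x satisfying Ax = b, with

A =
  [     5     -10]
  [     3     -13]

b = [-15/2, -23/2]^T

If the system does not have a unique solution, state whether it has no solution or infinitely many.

Row-reduce the augmented matrix:
R1 ← R1 / (5).
R2 ← R2 − 3·R1.
R2 ← R2 / (-7).
R1 ← R1 + 2·R2.
Reading off the reduced rows gives x_1 = 1/2, x_2 = 1.

x_1 = 1/2, x_2 = 1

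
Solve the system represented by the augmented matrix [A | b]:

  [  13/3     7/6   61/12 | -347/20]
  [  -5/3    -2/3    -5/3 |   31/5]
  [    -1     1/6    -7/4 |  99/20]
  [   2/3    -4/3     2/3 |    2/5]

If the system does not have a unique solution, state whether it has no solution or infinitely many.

Row-reduce the augmented matrix:
R1 ← R1 / (13/3).
R2 ← R2 + 5/3·R1.
R3 ← R3 + 1·R1.
R4 ← R4 − 2/3·R1.
R2 ← R2 / (-17/78).
R1 ← R1 − 7/26·R2.
R3 ← R3 − 17/39·R2.
R4 ← R4 + 59/39·R2.
Swap R3 and R4.
R3 ← R3 / (-36/17).
R1 ← R1 − 26/17·R3.
R2 ← R2 + 45/34·R3.
R4 reduces to 0 = 0, so the extra equation is consistent.
Reading off the reduced rows gives x_1 = 0, x_2 = -9/5, x_3 = -3.

x_1 = 0, x_2 = -9/5, x_3 = -3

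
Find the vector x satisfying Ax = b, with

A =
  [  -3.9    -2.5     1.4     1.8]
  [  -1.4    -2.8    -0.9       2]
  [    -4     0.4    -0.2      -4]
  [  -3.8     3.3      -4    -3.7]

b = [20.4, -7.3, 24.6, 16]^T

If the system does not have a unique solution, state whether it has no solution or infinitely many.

Row-reduce the augmented matrix:
R1 ← R1 / (-39/10).
R2 ← R2 + 7/5·R1.
R3 ← R3 + 4·R1.
R4 ← R4 + 19/5·R1.
R2 ← R2 / (-371/195).
R1 ← R1 − 25/39·R2.
R3 ← R3 − 578/195·R2.
R4 ← R4 − 2237/390·R2.
R3 ← R3 / (-7088/1855).
R1 ← R1 + 617/742·R3.
R2 ← R2 − 547/742·R3.
R4 ← R4 + 71177/7420·R3.
R4 ← R4 / (283847/35440).
R1 ← R1 − 2863/3544·R4.
R2 ← R2 + 5077/3544·R4.
R3 ← R3 − 1733/1772·R4.
Reading off the reduced rows gives x_1 = -6, x_2 = 4, x_3 = 5, x_4 = 0.

x_1 = -6, x_2 = 4, x_3 = 5, x_4 = 0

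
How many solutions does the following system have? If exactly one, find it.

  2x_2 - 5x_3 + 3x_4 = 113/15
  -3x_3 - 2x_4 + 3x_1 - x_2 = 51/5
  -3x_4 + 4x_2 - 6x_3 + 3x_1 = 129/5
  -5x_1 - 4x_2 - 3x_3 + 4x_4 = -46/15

x_1 = -2/3, x_2 = 1, x_3 = -8/3, x_4 = -13/5

Row-reduce the augmented matrix:
Swap R1 and R2.
R1 ← R1 / (3).
R3 ← R3 − 3·R1.
R4 ← R4 + 5·R1.
R2 ← R2 / (2).
R1 ← R1 + 1/3·R2.
R3 ← R3 − 5·R2.
R4 ← R4 + 17/3·R2.
R3 ← R3 / (19/2).
R1 ← R1 + 11/6·R3.
R2 ← R2 + 5/2·R3.
R4 ← R4 + 133/6·R3.
R4 ← R4 / (-32/3).
R1 ← R1 + 103/57·R4.
R2 ← R2 + 14/19·R4.
R3 ← R3 + 17/19·R4.
Reading off the reduced rows gives x_1 = -2/3, x_2 = 1, x_3 = -8/3, x_4 = -13/5.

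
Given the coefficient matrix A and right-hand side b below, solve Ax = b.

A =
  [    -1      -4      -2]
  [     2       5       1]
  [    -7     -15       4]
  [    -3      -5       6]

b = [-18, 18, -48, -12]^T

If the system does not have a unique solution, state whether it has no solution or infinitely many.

Row-reduce the augmented matrix:
R1 ← R1 / (-1).
R2 ← R2 − 2·R1.
R3 ← R3 + 7·R1.
R4 ← R4 + 3·R1.
R2 ← R2 / (-3).
R1 ← R1 − 4·R2.
R3 ← R3 − 13·R2.
R4 ← R4 − 7·R2.
R3 ← R3 / (5).
R1 ← R1 + 2·R3.
R2 ← R2 − 1·R3.
R4 ← R4 − 5·R3.
R4 reduces to 0 = 0, so the extra equation is consistent.
Reading off the reduced rows gives x_1 = -6, x_2 = 6, x_3 = 0.

x_1 = -6, x_2 = 6, x_3 = 0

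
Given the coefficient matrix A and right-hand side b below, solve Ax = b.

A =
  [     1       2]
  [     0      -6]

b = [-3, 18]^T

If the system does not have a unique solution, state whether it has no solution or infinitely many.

x_1 = 3, x_2 = -3

Row-reduce the augmented matrix:
R2 ← R2 / (-6).
R1 ← R1 − 2·R2.
Reading off the reduced rows gives x_1 = 3, x_2 = -3.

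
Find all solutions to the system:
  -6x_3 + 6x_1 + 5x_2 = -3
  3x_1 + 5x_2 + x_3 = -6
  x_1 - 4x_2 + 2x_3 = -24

x_1 = -6, x_2 = 3, x_3 = -3

Row-reduce the augmented matrix:
R1 ← R1 / (6).
R2 ← R2 − 3·R1.
R3 ← R3 − 1·R1.
R2 ← R2 / (5/2).
R1 ← R1 − 5/6·R2.
R3 ← R3 + 29/6·R2.
R3 ← R3 / (161/15).
R1 ← R1 + 7/3·R3.
R2 ← R2 − 8/5·R3.
Reading off the reduced rows gives x_1 = -6, x_2 = 3, x_3 = -3.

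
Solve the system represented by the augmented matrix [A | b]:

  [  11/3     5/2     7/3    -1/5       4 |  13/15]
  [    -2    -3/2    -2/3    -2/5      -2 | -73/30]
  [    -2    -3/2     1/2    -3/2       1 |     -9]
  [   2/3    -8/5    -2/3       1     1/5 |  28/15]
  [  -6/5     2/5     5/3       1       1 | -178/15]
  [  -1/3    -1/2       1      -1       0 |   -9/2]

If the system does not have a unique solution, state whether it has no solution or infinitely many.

no solution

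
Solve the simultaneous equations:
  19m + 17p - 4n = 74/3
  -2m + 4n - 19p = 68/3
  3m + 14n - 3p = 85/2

m = 8/3, n = 9/4, p = -1

Row-reduce the augmented matrix:
R1 ← R1 / (19).
R2 ← R2 + 2·R1.
R3 ← R3 − 3·R1.
R2 ← R2 / (68/19).
R1 ← R1 + 4/19·R2.
R3 ← R3 − 278/19·R2.
R3 ← R3 / (2199/34).
R1 ← R1 + 2/17·R3.
R2 ← R2 + 327/68·R3.
Reading off the reduced rows gives m = 8/3, n = 9/4, p = -1.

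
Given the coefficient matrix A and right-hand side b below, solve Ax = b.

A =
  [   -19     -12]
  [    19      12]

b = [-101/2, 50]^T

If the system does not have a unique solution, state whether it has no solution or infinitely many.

Row-reduce:
R1 ← R1 / (-19).
R2 ← R2 − 19·R1.
Row 2 reduces to 0 = -1/2, a contradiction. The system is inconsistent.

no solution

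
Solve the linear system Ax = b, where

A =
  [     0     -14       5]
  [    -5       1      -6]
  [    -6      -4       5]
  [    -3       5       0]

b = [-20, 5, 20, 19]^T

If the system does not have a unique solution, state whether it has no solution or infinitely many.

no solution

Row-reduce:
Swap R1 and R2.
R1 ← R1 / (-5).
R3 ← R3 + 6·R1.
R4 ← R4 + 3·R1.
R2 ← R2 / (-14).
R1 ← R1 + 1/5·R2.
R3 ← R3 + 26/5·R2.
R4 ← R4 − 22/5·R2.
R3 ← R3 / (362/35).
R1 ← R1 − 79/70·R3.
R2 ← R2 + 5/14·R3.
R4 ← R4 − 181/35·R3.
Row 4 reduces to 0 = -1, a contradiction. The system is inconsistent.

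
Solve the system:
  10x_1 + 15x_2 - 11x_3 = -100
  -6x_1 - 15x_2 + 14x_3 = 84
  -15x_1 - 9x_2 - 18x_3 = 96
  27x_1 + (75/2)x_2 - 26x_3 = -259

no solution

Row-reduce:
R1 ← R1 / (10).
R2 ← R2 + 6·R1.
R3 ← R3 + 15·R1.
R4 ← R4 − 27·R1.
R2 ← R2 / (-6).
R1 ← R1 − 3/2·R2.
R3 ← R3 − 27/2·R2.
R4 ← R4 + 3·R2.
R3 ← R3 / (-357/20).
R1 ← R1 − 3/4·R3.
R2 ← R2 + 37/30·R3.
Row 4 reduces to 0 = -1, a contradiction. The system is inconsistent.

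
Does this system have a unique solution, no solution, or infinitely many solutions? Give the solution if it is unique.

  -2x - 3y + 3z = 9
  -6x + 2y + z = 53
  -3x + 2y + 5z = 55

x = -6, y = 6, z = 5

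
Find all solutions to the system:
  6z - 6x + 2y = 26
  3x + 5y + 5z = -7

infinitely many solutions

Row-reduce:
R1 ← R1 / (-6).
R2 ← R2 − 3·R1.
R2 ← R2 / (6).
R1 ← R1 + 1/3·R2.
Rank is 2 with 3 unknowns, leaving z free.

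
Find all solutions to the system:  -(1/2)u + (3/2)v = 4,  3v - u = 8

Row-reduce:
R1 ← R1 / (-1/2).
R2 ← R2 + 1·R1.
Rank is 1 with 2 unknowns, leaving v free.

infinitely many solutions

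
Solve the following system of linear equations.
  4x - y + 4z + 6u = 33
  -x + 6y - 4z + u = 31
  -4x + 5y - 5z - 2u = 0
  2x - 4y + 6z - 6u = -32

x = 6, y = 5, z = -1, u = 3

Row-reduce the augmented matrix:
R1 ← R1 / (4).
R2 ← R2 + 1·R1.
R3 ← R3 + 4·R1.
R4 ← R4 − 2·R1.
R2 ← R2 / (23/4).
R1 ← R1 + 1/4·R2.
R3 ← R3 − 4·R2.
R4 ← R4 + 7/2·R2.
R3 ← R3 / (25/23).
R1 ← R1 − 20/23·R3.
R2 ← R2 + 12/23·R3.
R4 ← R4 − 50/23·R3.
R4 ← R4 / (-12).
R1 ← R1 + 1/5·R4.
R2 ← R2 − 38/25·R4.
R3 ← R3 − 52/25·R4.
Reading off the reduced rows gives x = 6, y = 5, z = -1, u = 3.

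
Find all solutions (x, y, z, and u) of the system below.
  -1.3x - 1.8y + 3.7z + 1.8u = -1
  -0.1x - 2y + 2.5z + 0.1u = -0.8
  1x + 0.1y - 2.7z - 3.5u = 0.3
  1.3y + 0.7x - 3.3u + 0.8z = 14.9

Row-reduce the augmented matrix:
R1 ← R1 / (-13/10).
R2 ← R2 + 1/10·R1.
R3 ← R3 − 1·R1.
R4 ← R4 − 7/10·R1.
R2 ← R2 / (-121/65).
R1 ← R1 − 18/13·R2.
R3 ← R3 + 167/130·R2.
R4 ← R4 − 43/130·R2.
R3 ← R3 / (-1673/1210).
R1 ← R1 + 145/121·R3.
R2 ← R2 + 144/121·R3.
R4 ← R4 − 771/242·R3.
R4 ← R4 / (-119633/16730).
R1 ← R1 − 1329/3346·R4.
R2 ← R2 − 6085/3346·R4.
R3 ← R3 − 5055/3346·R4.
Reading off the reduced rows gives x = 1, y = 4, z = 3, u = -2.

x = 1, y = 4, z = 3, u = -2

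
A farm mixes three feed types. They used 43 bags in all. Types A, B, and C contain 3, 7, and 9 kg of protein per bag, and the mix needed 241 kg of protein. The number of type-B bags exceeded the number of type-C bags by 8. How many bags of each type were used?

type-A bags: 19, type-B bags: 16, type-C bags: 8

Let a = type-A bags, b = type-B bags, c = type-C bags.
  a + b + c = 43
  3a + 7b + 9c = 241
  b - c = 8
Row-reduce the augmented matrix:
R2 ← R2 − 3·R1.
R2 ← R2 / (4).
R1 ← R1 − 1·R2.
R3 ← R3 − 1·R2.
R3 ← R3 / (-5/2).
R1 ← R1 + 1/2·R3.
R2 ← R2 − 3/2·R3.
Reading off the reduced rows gives a = 19, b = 16, c = 8.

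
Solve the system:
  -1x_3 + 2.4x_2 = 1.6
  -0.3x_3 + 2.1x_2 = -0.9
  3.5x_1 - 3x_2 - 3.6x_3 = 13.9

Row-reduce the augmented matrix:
Swap R1 and R3.
R1 ← R1 / (7/2).
R2 ← R2 / (21/10).
R1 ← R1 + 6/7·R2.
R3 ← R3 − 12/5·R2.
R3 ← R3 / (-23/35).
R1 ← R1 + 282/245·R3.
R2 ← R2 + 1/7·R3.
Reading off the reduced rows gives x_1 = -1, x_2 = -1, x_3 = -4.

x_1 = -1, x_2 = -1, x_3 = -4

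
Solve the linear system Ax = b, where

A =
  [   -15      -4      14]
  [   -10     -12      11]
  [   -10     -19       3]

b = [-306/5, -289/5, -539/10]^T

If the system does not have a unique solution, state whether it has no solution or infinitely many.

x_1 = 2, x_2 = 3/2, x_3 = -9/5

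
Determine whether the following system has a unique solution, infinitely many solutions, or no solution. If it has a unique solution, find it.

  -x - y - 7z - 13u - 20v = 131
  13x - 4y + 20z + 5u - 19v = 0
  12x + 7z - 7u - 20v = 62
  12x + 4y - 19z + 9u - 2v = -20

infinitely many solutions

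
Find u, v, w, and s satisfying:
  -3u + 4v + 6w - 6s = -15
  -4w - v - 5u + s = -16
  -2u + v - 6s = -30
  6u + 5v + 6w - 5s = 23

u = 3, v = 6, w = 0, s = 5

Row-reduce the augmented matrix:
R1 ← R1 / (-3).
R2 ← R2 + 5·R1.
R3 ← R3 + 2·R1.
R4 ← R4 − 6·R1.
R2 ← R2 / (-23/3).
R1 ← R1 + 4/3·R2.
R3 ← R3 + 5/3·R2.
R4 ← R4 − 13·R2.
R3 ← R3 / (-22/23).
R1 ← R1 − 10/23·R3.
R2 ← R2 − 42/23·R3.
R4 ← R4 + 132/23·R3.
R4 ← R4 / (28).
R1 ← R1 + 21/11·R4.
R2 ← R2 + 108/11·R4.
R3 ← R3 − 101/22·R4.
Reading off the reduced rows gives u = 3, v = 6, w = 0, s = 5.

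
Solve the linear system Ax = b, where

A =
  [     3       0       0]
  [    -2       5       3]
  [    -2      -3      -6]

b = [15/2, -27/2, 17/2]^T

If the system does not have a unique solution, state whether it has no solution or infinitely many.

Row-reduce the augmented matrix:
R1 ← R1 / (3).
R2 ← R2 + 2·R1.
R3 ← R3 + 2·R1.
R2 ← R2 / (5).
R3 ← R3 + 3·R2.
R3 ← R3 / (-21/5).
R2 ← R2 − 3/5·R3.
Reading off the reduced rows gives x_1 = 5/2, x_2 = -1/2, x_3 = -2.

x_1 = 5/2, x_2 = -1/2, x_3 = -2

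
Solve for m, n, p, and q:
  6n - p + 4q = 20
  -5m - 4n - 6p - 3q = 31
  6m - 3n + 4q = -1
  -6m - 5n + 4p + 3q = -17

Row-reduce the augmented matrix:
Swap R1 and R2.
R1 ← R1 / (-5).
R3 ← R3 − 6·R1.
R4 ← R4 + 6·R1.
R2 ← R2 / (6).
R1 ← R1 − 4/5·R2.
R3 ← R3 + 39/5·R2.
R4 ← R4 + 1/5·R2.
R3 ← R3 / (-17/2).
R1 ← R1 − 4/3·R3.
R2 ← R2 + 1/6·R3.
R4 ← R4 − 67/6·R3.
R4 ← R4 / (3593/255).
R1 ← R1 − 241/255·R4.
R2 ← R2 − 142/255·R4.
R3 ← R3 + 56/85·R4.
Reading off the reduced rows gives m = -1, n = 1, p = -6, q = 2.

m = -1, n = 1, p = -6, q = 2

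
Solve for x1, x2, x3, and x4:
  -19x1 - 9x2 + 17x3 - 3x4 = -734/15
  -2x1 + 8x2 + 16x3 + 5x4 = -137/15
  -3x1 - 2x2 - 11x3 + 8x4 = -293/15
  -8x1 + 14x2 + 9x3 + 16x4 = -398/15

x1 = 7/5, x2 = 2, x3 = -2/3, x4 = -7/3

Row-reduce the augmented matrix:
R1 ← R1 / (-19).
R2 ← R2 + 2·R1.
R3 ← R3 + 3·R1.
R4 ← R4 + 8·R1.
R2 ← R2 / (170/19).
R1 ← R1 − 9/19·R2.
R3 ← R3 + 11/19·R2.
R4 ← R4 − 338/19·R2.
R3 ← R3 / (-217/17).
R1 ← R1 + 28/17·R3.
R2 ← R2 − 27/17·R3.
R4 ← R4 + 449/17·R3.
R4 ← R4 / (-5013/434).
R1 ← R1 + 391/310·R4.
R2 ← R2 − 367/217·R4.
R3 ← R3 + 1499/2170·R4.
Reading off the reduced rows gives x1 = 7/5, x2 = 2, x3 = -2/3, x4 = -7/3.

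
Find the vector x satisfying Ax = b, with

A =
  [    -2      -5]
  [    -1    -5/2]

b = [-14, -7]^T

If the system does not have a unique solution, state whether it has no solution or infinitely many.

infinitely many solutions

Row-reduce:
R1 ← R1 / (-2).
R2 ← R2 + 1·R1.
Rank is 1 with 2 unknowns, leaving x_2 free.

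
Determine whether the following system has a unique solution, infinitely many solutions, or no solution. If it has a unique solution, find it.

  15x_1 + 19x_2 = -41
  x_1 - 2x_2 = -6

Row-reduce the augmented matrix:
R1 ← R1 / (15).
R2 ← R2 − 1·R1.
R2 ← R2 / (-49/15).
R1 ← R1 − 19/15·R2.
Reading off the reduced rows gives x_1 = -4, x_2 = 1.

x_1 = -4, x_2 = 1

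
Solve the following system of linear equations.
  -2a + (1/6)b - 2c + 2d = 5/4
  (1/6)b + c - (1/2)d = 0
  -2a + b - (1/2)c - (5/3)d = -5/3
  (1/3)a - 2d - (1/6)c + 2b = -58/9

a = -1, b = -5/2, c = 2/3, d = 1/2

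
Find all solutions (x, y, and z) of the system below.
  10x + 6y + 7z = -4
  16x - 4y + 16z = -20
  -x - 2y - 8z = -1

x = -1, y = 1, z = 0

Row-reduce the augmented matrix:
R1 ← R1 / (10).
R2 ← R2 − 16·R1.
R3 ← R3 + 1·R1.
R2 ← R2 / (-68/5).
R1 ← R1 − 3/5·R2.
R3 ← R3 + 7/5·R2.
R3 ← R3 / (-265/34).
R1 ← R1 − 31/34·R3.
R2 ← R2 + 6/17·R3.
Reading off the reduced rows gives x = -1, y = 1, z = 0.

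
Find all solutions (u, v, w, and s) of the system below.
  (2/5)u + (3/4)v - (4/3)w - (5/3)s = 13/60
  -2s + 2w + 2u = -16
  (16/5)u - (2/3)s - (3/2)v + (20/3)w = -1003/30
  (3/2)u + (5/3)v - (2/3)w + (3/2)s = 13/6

no solution

Row-reduce:
R1 ← R1 / (2/5).
R2 ← R2 − 2·R1.
R3 ← R3 − 16/5·R1.
R4 ← R4 − 3/2·R1.
R2 ← R2 / (-15/4).
R1 ← R1 − 15/8·R2.
R3 ← R3 + 15/2·R2.
R4 ← R4 + 55/48·R2.
Swap R3 and R4.
R3 ← R3 / (91/54).
R1 ← R1 − 1·R3.
R2 ← R2 + 104/45·R3.
Row 4 reduces to 0 = -1, a contradiction. The system is inconsistent.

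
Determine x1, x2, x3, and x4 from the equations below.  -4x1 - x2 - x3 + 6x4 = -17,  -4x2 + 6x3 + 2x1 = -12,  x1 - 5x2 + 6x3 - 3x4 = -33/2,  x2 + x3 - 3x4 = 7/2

x1 = 3, x2 = 3, x3 = -1, x4 = -1/2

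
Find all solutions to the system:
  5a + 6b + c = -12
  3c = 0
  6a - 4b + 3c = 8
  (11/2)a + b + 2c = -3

Row-reduce:
R1 ← R1 / (5).
R3 ← R3 − 6·R1.
R4 ← R4 − 11/2·R1.
Swap R2 and R3.
R2 ← R2 / (-56/5).
R1 ← R1 − 6/5·R2.
R4 ← R4 + 28/5·R2.
R3 ← R3 / (3).
R1 ← R1 − 11/28·R3.
R2 ← R2 + 9/56·R3.
Row 4 reduces to 0 = -1, a contradiction. The system is inconsistent.

no solution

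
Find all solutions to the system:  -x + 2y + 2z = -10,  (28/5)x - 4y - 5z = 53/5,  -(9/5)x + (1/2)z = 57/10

Row-reduce:
R1 ← R1 / (-1).
R2 ← R2 − 28/5·R1.
R3 ← R3 + 9/5·R1.
R2 ← R2 / (36/5).
R1 ← R1 + 2·R2.
R3 ← R3 + 18/5·R2.
Row 3 reduces to 0 = 1, a contradiction. The system is inconsistent.

no solution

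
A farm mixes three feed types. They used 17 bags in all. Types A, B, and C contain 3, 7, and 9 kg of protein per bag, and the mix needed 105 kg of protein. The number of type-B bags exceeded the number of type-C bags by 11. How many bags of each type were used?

Let a = type-A bags, b = type-B bags, c = type-C bags.
  a + b + c = 17
  3a + 7b + 9c = 105
  b - c = 11
Row-reduce the augmented matrix:
R2 ← R2 − 3·R1.
R2 ← R2 / (4).
R1 ← R1 − 1·R2.
R3 ← R3 − 1·R2.
R3 ← R3 / (-5/2).
R1 ← R1 + 1/2·R3.
R2 ← R2 − 3/2·R3.
Reading off the reduced rows gives a = 4, b = 12, c = 1.

type-A bags: 4, type-B bags: 12, type-C bags: 1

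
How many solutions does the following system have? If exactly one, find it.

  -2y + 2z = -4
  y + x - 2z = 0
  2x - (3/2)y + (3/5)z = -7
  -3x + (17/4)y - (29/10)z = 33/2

no solution

Row-reduce:
Swap R1 and R2.
R3 ← R3 − 2·R1.
R4 ← R4 + 3·R1.
R2 ← R2 / (-2).
R1 ← R1 − 1·R2.
R3 ← R3 + 7/2·R2.
R4 ← R4 − 29/4·R2.
R3 ← R3 / (11/10).
R1 ← R1 + 1·R3.
R2 ← R2 + 1·R3.
R4 ← R4 + 33/20·R3.
Row 4 reduces to 0 = 2, a contradiction. The system is inconsistent.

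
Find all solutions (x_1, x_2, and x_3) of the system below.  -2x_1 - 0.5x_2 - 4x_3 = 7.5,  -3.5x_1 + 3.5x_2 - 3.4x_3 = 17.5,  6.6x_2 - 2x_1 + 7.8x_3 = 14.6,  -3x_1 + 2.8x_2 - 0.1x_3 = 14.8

x_1 = -4, x_2 = 1, x_3 = 0

Row-reduce the augmented matrix:
R1 ← R1 / (-2).
R2 ← R2 + 7/2·R1.
R3 ← R3 + 2·R1.
R4 ← R4 + 3·R1.
R2 ← R2 / (35/8).
R1 ← R1 − 1/4·R2.
R3 ← R3 − 71/10·R2.
R4 ← R4 − 71/20·R2.
R3 ← R3 / (5213/875).
R1 ← R1 − 314/175·R3.
R2 ← R2 − 144/175·R3.
R4 ← R4 − 5213/1750·R3.
R4 reduces to 0 = 0, so the extra equation is consistent.
Reading off the reduced rows gives x_1 = -4, x_2 = 1, x_3 = 0.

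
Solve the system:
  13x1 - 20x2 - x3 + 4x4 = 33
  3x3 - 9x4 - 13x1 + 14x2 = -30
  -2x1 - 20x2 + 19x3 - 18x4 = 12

Row-reduce:
R1 ← R1 / (13).
R2 ← R2 + 13·R1.
R3 ← R3 + 2·R1.
R2 ← R2 / (-6).
R1 ← R1 + 20/13·R2.
R3 ← R3 + 300/13·R2.
R3 ← R3 / (145/13).
R1 ← R1 + 23/39·R3.
R2 ← R2 + 1/3·R3.
Rank is 3 with 4 unknowns, leaving x4 free.

infinitely many solutions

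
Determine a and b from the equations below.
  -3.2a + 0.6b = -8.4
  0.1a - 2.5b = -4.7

Row-reduce the augmented matrix:
R1 ← R1 / (-16/5).
R2 ← R2 − 1/10·R1.
R2 ← R2 / (-397/160).
R1 ← R1 + 3/16·R2.
Reading off the reduced rows gives a = 3, b = 2.

a = 3, b = 2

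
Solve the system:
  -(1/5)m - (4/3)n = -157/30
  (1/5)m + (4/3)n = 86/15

Row-reduce:
R1 ← R1 / (-1/5).
R2 ← R2 − 1/5·R1.
Row 2 reduces to 0 = 1/2, a contradiction. The system is inconsistent.

no solution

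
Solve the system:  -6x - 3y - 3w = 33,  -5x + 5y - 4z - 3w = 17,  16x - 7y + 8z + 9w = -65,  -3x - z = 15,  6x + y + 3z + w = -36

Row-reduce:
R1 ← R1 / (-6).
R2 ← R2 + 5·R1.
R3 ← R3 − 16·R1.
R4 ← R4 + 3·R1.
R5 ← R5 − 6·R1.
R2 ← R2 / (15/2).
R1 ← R1 − 1/2·R2.
R3 ← R3 + 15·R2.
R4 ← R4 − 3/2·R2.
R5 ← R5 + 2·R2.
Swap R3 and R4.
R3 ← R3 / (-1/5).
R1 ← R1 − 4/15·R3.
R2 ← R2 + 8/15·R3.
R5 ← R5 − 29/15·R3.
Swap R4 and R5.
R4 ← R4 / (40/3).
R1 ← R1 − 8/3·R4.
R2 ← R2 + 13/3·R4.
R3 ← R3 + 8·R4.
Row 5 reduces to 0 = 2, a contradiction. The system is inconsistent.

no solution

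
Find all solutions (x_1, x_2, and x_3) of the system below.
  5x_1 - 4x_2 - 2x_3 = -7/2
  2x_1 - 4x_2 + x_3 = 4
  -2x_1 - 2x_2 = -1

Row-reduce the augmented matrix:
R1 ← R1 / (5).
R2 ← R2 − 2·R1.
R3 ← R3 + 2·R1.
R2 ← R2 / (-12/5).
R1 ← R1 + 4/5·R2.
R3 ← R3 + 18/5·R2.
R3 ← R3 / (-7/2).
R1 ← R1 + 1·R3.
R2 ← R2 + 3/4·R3.
Reading off the reduced rows gives x_1 = 1/2, x_2 = 0, x_3 = 3.

x_1 = 1/2, x_2 = 0, x_3 = 3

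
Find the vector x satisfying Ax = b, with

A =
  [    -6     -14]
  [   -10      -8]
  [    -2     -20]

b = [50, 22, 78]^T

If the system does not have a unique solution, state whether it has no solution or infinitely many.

Row-reduce the augmented matrix:
R1 ← R1 / (-6).
R2 ← R2 + 10·R1.
R3 ← R3 + 2·R1.
R2 ← R2 / (46/3).
R1 ← R1 − 7/3·R2.
R3 ← R3 + 46/3·R2.
R3 reduces to 0 = 0, so the extra equation is consistent.
Reading off the reduced rows gives x_1 = 1, x_2 = -4.

x_1 = 1, x_2 = -4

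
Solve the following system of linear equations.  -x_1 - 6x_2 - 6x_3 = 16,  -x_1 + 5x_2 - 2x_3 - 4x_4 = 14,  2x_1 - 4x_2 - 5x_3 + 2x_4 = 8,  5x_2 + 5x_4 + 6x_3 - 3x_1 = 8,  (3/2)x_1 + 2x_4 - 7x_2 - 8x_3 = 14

no solution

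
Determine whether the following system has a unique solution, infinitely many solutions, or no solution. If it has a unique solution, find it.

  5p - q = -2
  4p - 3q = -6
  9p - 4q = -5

Row-reduce:
R1 ← R1 / (5).
R2 ← R2 − 4·R1.
R3 ← R3 − 9·R1.
R2 ← R2 / (-11/5).
R1 ← R1 + 1/5·R2.
R3 ← R3 + 11/5·R2.
Row 3 reduces to 0 = 3, a contradiction. The system is inconsistent.

no solution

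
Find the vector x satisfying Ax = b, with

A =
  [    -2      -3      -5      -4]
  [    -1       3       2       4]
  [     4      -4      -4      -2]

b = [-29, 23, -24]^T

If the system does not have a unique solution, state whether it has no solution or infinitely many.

infinitely many solutions

Row-reduce:
R1 ← R1 / (-2).
R2 ← R2 + 1·R1.
R3 ← R3 − 4·R1.
R2 ← R2 / (9/2).
R1 ← R1 − 3/2·R2.
R3 ← R3 + 10·R2.
R3 ← R3 / (-4).
R1 ← R1 − 1·R3.
R2 ← R2 − 1·R3.
Rank is 3 with 4 unknowns, leaving x_4 free.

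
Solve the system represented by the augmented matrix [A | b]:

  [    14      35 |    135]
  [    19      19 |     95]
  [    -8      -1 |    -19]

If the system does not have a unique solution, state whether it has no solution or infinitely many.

Row-reduce:
R1 ← R1 / (14).
R2 ← R2 − 19·R1.
R3 ← R3 + 8·R1.
R2 ← R2 / (-57/2).
R1 ← R1 − 5/2·R2.
R3 ← R3 − 19·R2.
Row 3 reduces to 0 = -2/3, a contradiction. The system is inconsistent.

no solution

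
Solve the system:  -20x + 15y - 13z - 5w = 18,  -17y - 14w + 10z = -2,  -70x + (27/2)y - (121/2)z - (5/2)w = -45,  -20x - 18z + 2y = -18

infinitely many solutions

Row-reduce:
R1 ← R1 / (-20).
R3 ← R3 + 70·R1.
R4 ← R4 + 20·R1.
R2 ← R2 / (-17).
R1 ← R1 + 3/4·R2.
R3 ← R3 + 39·R2.
R4 ← R4 + 13·R2.
R3 ← R3 / (-645/17).
R1 ← R1 − 71/340·R3.
R2 ← R2 + 10/17·R3.
R4 ← R4 + 215/17·R3.
Rank is 3 with 4 unknowns, leaving w free.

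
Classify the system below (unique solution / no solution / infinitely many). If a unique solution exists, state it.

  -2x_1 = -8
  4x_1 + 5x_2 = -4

Row-reduce the augmented matrix:
R1 ← R1 / (-2).
R2 ← R2 − 4·R1.
R2 ← R2 / (5).
Reading off the reduced rows gives x_1 = 4, x_2 = -4.

x_1 = 4, x_2 = -4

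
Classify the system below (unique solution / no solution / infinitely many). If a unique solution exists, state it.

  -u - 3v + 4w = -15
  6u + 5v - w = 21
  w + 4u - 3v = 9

u = 3, v = 0, w = -3

Row-reduce the augmented matrix:
R1 ← R1 / (-1).
R2 ← R2 − 6·R1.
R3 ← R3 − 4·R1.
R2 ← R2 / (-13).
R1 ← R1 − 3·R2.
R3 ← R3 + 15·R2.
R3 ← R3 / (-124/13).
R1 ← R1 − 17/13·R3.
R2 ← R2 + 23/13·R3.
Reading off the reduced rows gives u = 3, v = 0, w = -3.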